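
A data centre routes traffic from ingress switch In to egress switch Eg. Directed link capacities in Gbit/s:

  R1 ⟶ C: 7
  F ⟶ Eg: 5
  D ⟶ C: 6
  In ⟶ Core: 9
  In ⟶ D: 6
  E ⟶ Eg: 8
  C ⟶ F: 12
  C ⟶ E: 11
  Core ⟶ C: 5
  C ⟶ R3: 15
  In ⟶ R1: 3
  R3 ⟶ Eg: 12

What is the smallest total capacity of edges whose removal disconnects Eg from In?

Augment In→Core→C→R3→Eg: bottleneck 5, flow now 5.
Augment In→D→C→R3→Eg: bottleneck 6, flow now 11.
Augment In→R1→C→R3→Eg: bottleneck 1, flow now 12.
Augment In→R1→C→E→Eg: bottleneck 2, flow now 14.
No augmenting path remains; maximum flow = 14.
By max-flow min-cut, the minimum cut capacity equals the max flow.
In the residual graph, reachable from In: {In, Core}.
Min-cut edges: In→D (6), In→R1 (3), Core→C (5); capacity 6 + 3 + 5 = 14.

14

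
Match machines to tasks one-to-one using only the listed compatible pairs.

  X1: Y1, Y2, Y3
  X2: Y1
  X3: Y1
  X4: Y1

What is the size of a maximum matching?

2

Unit-capacity flow: source→left, listed edges, right→sink; max matching = max flow.
Augmenting path X1→Y1 (+1); matched 1.
Augmenting path X2→Y1→X1→Y2 (+1); matched 2.
No augmenting path remains; maximum matching = 2.
König certificate: {X1, Y1} is a vertex cover of size 2 (every listed pair touches it), so no matching can be larger.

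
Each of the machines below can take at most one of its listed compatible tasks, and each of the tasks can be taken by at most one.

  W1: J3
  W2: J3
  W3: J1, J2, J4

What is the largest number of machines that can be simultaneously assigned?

Unit-capacity flow: source→left, listed edges, right→sink; max matching = max flow.
Augmenting path W1→J3 (+1); matched 1.
Augmenting path W3→J1 (+1); matched 2.
No augmenting path remains; maximum matching = 2.
König certificate: {W3, J3} is a vertex cover of size 2 (every listed pair touches it), so no matching can be larger.

2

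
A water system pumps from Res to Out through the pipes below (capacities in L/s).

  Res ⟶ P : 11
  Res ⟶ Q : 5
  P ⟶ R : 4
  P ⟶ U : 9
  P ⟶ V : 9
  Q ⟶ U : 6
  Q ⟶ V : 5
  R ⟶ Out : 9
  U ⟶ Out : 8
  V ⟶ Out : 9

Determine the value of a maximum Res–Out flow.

16

Augment Res→P→R→Out: bottleneck 4, flow now 4.
Augment Res→P→U→Out: bottleneck 7, flow now 11.
Augment Res→Q→U→Out: bottleneck 1, flow now 12.
Augment Res→Q→V→Out: bottleneck 4, flow now 16.
No augmenting path remains; maximum flow = 16.
In the residual graph, reachable from Res: {Res}.
Min-cut edges: Res→P (11), Res→Q (5); capacity 11 + 5 = 16.
This cut is saturated, so no flow can exceed 16.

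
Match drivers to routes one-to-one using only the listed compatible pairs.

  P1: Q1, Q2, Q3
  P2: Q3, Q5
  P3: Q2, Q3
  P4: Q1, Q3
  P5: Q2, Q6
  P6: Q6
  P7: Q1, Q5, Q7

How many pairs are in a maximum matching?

6

Unit-capacity flow: source→left, listed edges, right→sink; max matching = max flow.
Augmenting path P1→Q1 (+1); matched 1.
Augmenting path P2→Q3 (+1); matched 2.
Augmenting path P3→Q2 (+1); matched 3.
Augmenting path P5→Q6 (+1); matched 4.
Augmenting path P7→Q5 (+1); matched 5.
Augmenting path P4→Q3→P2→Q5→P7→Q7 (+1); matched 6.
No augmenting path remains; maximum matching = 6.
König certificate: {P2, P7, Q1, Q2, Q3, Q6} is a vertex cover of size 6 (every listed pair touches it), so no matching can be larger.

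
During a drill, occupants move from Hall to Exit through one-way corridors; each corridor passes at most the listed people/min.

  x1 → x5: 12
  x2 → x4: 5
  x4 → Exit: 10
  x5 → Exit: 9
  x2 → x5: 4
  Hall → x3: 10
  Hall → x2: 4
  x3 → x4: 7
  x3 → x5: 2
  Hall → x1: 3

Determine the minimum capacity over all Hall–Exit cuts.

16

Augment Hall→x1→x5→Exit: bottleneck 3, flow now 3.
Augment Hall→x2→x4→Exit: bottleneck 4, flow now 7.
Augment Hall→x3→x4→Exit: bottleneck 6, flow now 13.
Augment Hall→x3→x5→Exit: bottleneck 2, flow now 15.
Augment Hall→x3→x4→x2→x5→Exit: bottleneck 1, flow now 16. (uses reverse residual edge)
No augmenting path remains; maximum flow = 16.
By max-flow min-cut, the minimum cut capacity equals the max flow.
In the residual graph, reachable from Hall: {Hall, x3}.
Min-cut edges: Hall→x1 (3), Hall→x2 (4), x3→x4 (7), x3→x5 (2); capacity 3 + 4 + 7 + 2 = 16.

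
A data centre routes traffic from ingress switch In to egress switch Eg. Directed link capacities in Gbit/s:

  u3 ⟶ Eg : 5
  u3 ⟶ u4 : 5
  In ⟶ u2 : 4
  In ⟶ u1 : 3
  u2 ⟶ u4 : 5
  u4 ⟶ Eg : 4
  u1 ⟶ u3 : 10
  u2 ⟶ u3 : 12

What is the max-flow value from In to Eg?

7

Augment In→u1→u3→Eg: bottleneck 3, flow now 3.
Augment In→u2→u3→Eg: bottleneck 2, flow now 5.
Augment In→u2→u4→Eg: bottleneck 2, flow now 7.
No augmenting path remains; maximum flow = 7.
In the residual graph, reachable from In: {In}.
Min-cut edges: In→u1 (3), In→u2 (4); capacity 3 + 4 = 7.
This cut is saturated, so no flow can exceed 7.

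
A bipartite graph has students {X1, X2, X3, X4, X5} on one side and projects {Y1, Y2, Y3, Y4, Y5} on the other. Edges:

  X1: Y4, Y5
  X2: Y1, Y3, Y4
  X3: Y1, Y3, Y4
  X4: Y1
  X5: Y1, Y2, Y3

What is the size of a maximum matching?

5

Unit-capacity flow: source→left, listed edges, right→sink; max matching = max flow.
Augmenting path X1→Y4 (+1); matched 1.
Augmenting path X2→Y1 (+1); matched 2.
Augmenting path X3→Y3 (+1); matched 3.
Augmenting path X5→Y2 (+1); matched 4.
Augmenting path X4→Y1→X2→Y4→X1→Y5 (+1); matched 5.
No augmenting path remains; maximum matching = 5.
König certificate: {X1, X2, X3, X4, X5} is a vertex cover of size 5 (every listed pair touches it), so no matching can be larger.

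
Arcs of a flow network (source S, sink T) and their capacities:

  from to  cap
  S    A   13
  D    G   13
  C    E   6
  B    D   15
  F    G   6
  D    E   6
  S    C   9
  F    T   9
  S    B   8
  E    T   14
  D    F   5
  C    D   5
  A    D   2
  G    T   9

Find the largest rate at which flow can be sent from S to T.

19

Augment S→C→E→T: bottleneck 6, flow now 6.
Augment S→A→D→E→T: bottleneck 2, flow now 8.
Augment S→B→D→E→T: bottleneck 4, flow now 12.
Augment S→B→D→F→T: bottleneck 4, flow now 16.
Augment S→C→D→F→T: bottleneck 1, flow now 17.
Augment S→C→D→G→T: bottleneck 2, flow now 19.
No augmenting path remains; maximum flow = 19.
In the residual graph, reachable from S: {S, A}.
Min-cut edges: S→B (8), S→C (9), A→D (2); capacity 8 + 9 + 2 = 19.
This cut is saturated, so no flow can exceed 19.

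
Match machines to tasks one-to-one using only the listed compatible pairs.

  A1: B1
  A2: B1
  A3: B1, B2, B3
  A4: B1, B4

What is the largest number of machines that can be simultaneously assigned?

Unit-capacity flow: source→left, listed edges, right→sink; max matching = max flow.
Augmenting path A1→B1 (+1); matched 1.
Augmenting path A3→B2 (+1); matched 2.
Augmenting path A4→B4 (+1); matched 3.
No augmenting path remains; maximum matching = 3.
König certificate: {A3, A4, B1} is a vertex cover of size 3 (every listed pair touches it), so no matching can be larger.

3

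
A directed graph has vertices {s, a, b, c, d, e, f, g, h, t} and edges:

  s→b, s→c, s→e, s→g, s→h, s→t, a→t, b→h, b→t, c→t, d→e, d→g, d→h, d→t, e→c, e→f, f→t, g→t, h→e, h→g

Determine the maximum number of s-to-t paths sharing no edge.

5

Assign every edge capacity 1; by Menger, the answer equals the max flow.
Path s→t (+1); total 1.
Path s→b→t (+1); total 2.
Path s→c→t (+1); total 3.
Path s→g→t (+1); total 4.
Path s→e→f→t (+1); total 5.
No residual s→t path; max flow = 5.
Certifying cut of size 5: {c→t, e→f, g→t, s→b, s→t}.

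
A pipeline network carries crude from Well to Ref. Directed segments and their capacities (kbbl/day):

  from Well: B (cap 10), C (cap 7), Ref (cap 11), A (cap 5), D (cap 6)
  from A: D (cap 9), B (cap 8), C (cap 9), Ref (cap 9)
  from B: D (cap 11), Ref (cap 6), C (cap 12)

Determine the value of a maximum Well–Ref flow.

22

Augment Well→Ref: bottleneck 11, flow now 11.
Augment Well→A→Ref: bottleneck 5, flow now 16.
Augment Well→B→Ref: bottleneck 6, flow now 22.
No augmenting path remains; maximum flow = 22.
In the residual graph, reachable from Well: {Well, B, C, D}.
Min-cut edges: Well→A (5), Well→Ref (11), B→Ref (6); capacity 5 + 11 + 6 = 22.
This cut is saturated, so no flow can exceed 22.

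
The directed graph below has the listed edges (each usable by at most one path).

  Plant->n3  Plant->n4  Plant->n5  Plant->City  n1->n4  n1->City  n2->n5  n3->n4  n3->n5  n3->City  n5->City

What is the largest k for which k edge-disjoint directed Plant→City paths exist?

Assign every edge capacity 1; by Menger, the answer equals the max flow.
Path Plant→City (+1); total 1.
Path Plant→n3→City (+1); total 2.
Path Plant→n5→City (+1); total 3.
No residual Plant→City path; max flow = 3.
Certifying cut of size 3: {Plant→City, Plant→n3, Plant→n5}.

3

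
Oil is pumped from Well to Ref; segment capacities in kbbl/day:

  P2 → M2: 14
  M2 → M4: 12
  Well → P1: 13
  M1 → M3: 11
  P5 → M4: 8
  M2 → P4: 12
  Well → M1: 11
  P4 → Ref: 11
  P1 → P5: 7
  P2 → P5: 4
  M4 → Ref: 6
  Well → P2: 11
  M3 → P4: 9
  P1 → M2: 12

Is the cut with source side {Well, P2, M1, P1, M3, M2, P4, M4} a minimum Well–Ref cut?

No — its capacity is 28, but the minimum cut has capacity 17.

Given cut capacity: 4 + 7 + 11 + 6 = 28.
Augment Well→P2→P5→M4→Ref: bottleneck 4, flow now 4.
Augment Well→P2→M2→P4→Ref: bottleneck 7, flow now 11.
Augment Well→M1→M3→P4→Ref: bottleneck 4, flow now 15.
Augment Well→P1→P5→M4→Ref: bottleneck 2, flow now 17.
No augmenting path remains; maximum flow = 17.
In the residual graph, reachable from Well: {Well, P2, M1, P1, M3, P5, M2, P4, M4}.
Min-cut edges: P4→Ref (11), M4→Ref (6); capacity 11 + 6 = 17.
Cut capacity 28 exceeds the max flow 17, so it is not minimum.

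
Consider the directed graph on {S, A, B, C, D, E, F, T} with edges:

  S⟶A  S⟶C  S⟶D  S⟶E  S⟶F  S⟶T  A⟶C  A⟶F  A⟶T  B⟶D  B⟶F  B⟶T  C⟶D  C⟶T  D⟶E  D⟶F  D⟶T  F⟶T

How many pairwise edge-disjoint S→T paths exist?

Assign every edge capacity 1; by Menger, the answer equals the max flow.
Path S→T (+1); total 1.
Path S→A→T (+1); total 2.
Path S→C→T (+1); total 3.
Path S→D→T (+1); total 4.
Path S→F→T (+1); total 5.
No residual S→T path; max flow = 5.
Certifying cut of size 5: {S→A, S→C, S→D, S→F, S→T}.

5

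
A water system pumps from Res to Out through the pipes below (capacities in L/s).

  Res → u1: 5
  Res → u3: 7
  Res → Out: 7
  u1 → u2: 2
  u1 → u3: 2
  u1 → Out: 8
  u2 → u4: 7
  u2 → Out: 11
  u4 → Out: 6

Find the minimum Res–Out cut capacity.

Augment Res→Out: bottleneck 7, flow now 7.
Augment Res→u1→Out: bottleneck 5, flow now 12.
No augmenting path remains; maximum flow = 12.
By max-flow min-cut, the minimum cut capacity equals the max flow.
In the residual graph, reachable from Res: {Res, u3}.
Min-cut edges: Res→u1 (5), Res→Out (7); capacity 5 + 7 = 12.

12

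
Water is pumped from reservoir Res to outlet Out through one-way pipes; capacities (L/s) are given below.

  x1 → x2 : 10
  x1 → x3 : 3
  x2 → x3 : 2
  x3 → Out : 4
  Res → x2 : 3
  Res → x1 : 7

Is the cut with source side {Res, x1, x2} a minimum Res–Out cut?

Given cut capacity: 3 + 2 = 5.
Augment Res→x1→x3→Out: bottleneck 3, flow now 3.
Augment Res→x2→x3→Out: bottleneck 1, flow now 4.
No augmenting path remains; maximum flow = 4.
In the residual graph, reachable from Res: {Res, x1, x2, x3}.
Min-cut edges: x3→Out (4); capacity 4 = 4.
Cut capacity 5 exceeds the max flow 4, so it is not minimum.

No — its capacity is 5, but the minimum cut has capacity 4.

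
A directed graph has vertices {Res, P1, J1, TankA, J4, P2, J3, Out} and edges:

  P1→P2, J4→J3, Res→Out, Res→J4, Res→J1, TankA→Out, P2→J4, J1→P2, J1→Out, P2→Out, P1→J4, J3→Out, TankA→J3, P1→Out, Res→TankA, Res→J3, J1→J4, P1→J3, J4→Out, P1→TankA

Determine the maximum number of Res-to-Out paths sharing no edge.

5

Assign every edge capacity 1; by Menger, the answer equals the max flow.
Path Res→Out (+1); total 1.
Path Res→J1→Out (+1); total 2.
Path Res→TankA→Out (+1); total 3.
Path Res→J4→Out (+1); total 4.
Path Res→J3→Out (+1); total 5.
No residual Res→Out path; max flow = 5.
Certifying cut of size 5: {Res→J1, Res→J3, Res→J4, Res→Out, Res→TankA}.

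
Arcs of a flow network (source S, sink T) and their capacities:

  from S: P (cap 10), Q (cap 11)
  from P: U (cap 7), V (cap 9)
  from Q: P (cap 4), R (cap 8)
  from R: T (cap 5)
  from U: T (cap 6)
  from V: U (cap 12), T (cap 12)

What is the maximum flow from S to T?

19

Augment S→P→U→T: bottleneck 6, flow now 6.
Augment S→P→V→T: bottleneck 4, flow now 10.
Augment S→Q→R→T: bottleneck 5, flow now 15.
Augment S→Q→P→V→T: bottleneck 4, flow now 19.
No augmenting path remains; maximum flow = 19.
In the residual graph, reachable from S: {S, Q, R}.
Min-cut edges: S→P (10), Q→P (4), R→T (5); capacity 10 + 4 + 5 = 19.
This cut is saturated, so no flow can exceed 19.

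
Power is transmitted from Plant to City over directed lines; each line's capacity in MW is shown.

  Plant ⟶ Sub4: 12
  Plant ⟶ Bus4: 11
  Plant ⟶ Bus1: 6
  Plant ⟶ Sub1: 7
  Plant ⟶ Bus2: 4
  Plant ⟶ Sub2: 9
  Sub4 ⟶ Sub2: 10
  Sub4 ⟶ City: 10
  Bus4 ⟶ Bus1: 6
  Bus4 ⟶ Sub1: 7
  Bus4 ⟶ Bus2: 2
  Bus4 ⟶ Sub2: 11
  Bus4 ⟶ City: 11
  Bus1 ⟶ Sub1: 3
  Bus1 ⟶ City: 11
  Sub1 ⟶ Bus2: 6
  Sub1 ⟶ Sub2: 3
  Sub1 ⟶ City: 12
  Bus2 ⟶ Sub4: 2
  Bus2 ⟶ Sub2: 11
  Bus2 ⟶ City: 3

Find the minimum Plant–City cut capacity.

37

Augment Plant→Sub4→City: bottleneck 10, flow now 10.
Augment Plant→Bus4→City: bottleneck 11, flow now 21.
Augment Plant→Bus1→City: bottleneck 6, flow now 27.
Augment Plant→Sub1→City: bottleneck 7, flow now 34.
Augment Plant→Bus2→City: bottleneck 3, flow now 37.
No augmenting path remains; maximum flow = 37.
By max-flow min-cut, the minimum cut capacity equals the max flow.
In the residual graph, reachable from Plant: {Plant, Sub4, Bus2, Sub2}.
Min-cut edges: Plant→Bus4 (11), Plant→Bus1 (6), Plant→Sub1 (7), Sub4→City (10), Bus2→City (3); capacity 11 + 6 + 7 + 10 + 3 = 37.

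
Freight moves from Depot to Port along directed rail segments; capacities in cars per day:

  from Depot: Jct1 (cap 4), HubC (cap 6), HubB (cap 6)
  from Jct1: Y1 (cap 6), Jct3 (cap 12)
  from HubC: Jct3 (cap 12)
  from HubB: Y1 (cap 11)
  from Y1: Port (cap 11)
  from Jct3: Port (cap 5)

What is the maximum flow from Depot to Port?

Augment Depot→Jct1→Y1→Port: bottleneck 4, flow now 4.
Augment Depot→HubC→Jct3→Port: bottleneck 5, flow now 9.
Augment Depot→HubB→Y1→Port: bottleneck 6, flow now 15.
No augmenting path remains; maximum flow = 15.
In the residual graph, reachable from Depot: {Depot, HubC, Jct3}.
Min-cut edges: Depot→Jct1 (4), Depot→HubB (6), Jct3→Port (5); capacity 4 + 6 + 5 = 15.
This cut is saturated, so no flow can exceed 15.

15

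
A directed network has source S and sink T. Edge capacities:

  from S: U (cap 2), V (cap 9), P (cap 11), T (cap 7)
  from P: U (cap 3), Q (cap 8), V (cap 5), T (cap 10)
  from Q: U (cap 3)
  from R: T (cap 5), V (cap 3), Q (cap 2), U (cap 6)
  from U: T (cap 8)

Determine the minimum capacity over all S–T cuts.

20

Augment S→T: bottleneck 7, flow now 7.
Augment S→P→T: bottleneck 10, flow now 17.
Augment S→U→T: bottleneck 2, flow now 19.
Augment S→P→U→T: bottleneck 1, flow now 20.
No augmenting path remains; maximum flow = 20.
By max-flow min-cut, the minimum cut capacity equals the max flow.
In the residual graph, reachable from S: {S, V}.
Min-cut edges: S→P (11), S→U (2), S→T (7); capacity 11 + 2 + 7 = 20.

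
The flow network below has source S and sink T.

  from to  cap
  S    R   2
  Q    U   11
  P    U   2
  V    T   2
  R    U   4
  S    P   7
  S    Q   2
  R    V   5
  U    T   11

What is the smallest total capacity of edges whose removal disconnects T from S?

Augment S→P→U→T: bottleneck 2, flow now 2.
Augment S→Q→U→T: bottleneck 2, flow now 4.
Augment S→R→U→T: bottleneck 2, flow now 6.
No augmenting path remains; maximum flow = 6.
By max-flow min-cut, the minimum cut capacity equals the max flow.
In the residual graph, reachable from S: {S, P}.
Min-cut edges: S→Q (2), S→R (2), P→U (2); capacity 2 + 2 + 2 = 6.

6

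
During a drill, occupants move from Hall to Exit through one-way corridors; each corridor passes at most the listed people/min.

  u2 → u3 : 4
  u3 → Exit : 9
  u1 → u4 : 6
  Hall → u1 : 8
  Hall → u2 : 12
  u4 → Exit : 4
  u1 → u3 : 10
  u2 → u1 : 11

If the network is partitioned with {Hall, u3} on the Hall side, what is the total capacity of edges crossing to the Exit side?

29

Edges leaving {Hall, u3}: Hall→u1 (8), Hall→u2 (12), u3→Exit (9).
Cut capacity = 8 + 12 + 9 = 29.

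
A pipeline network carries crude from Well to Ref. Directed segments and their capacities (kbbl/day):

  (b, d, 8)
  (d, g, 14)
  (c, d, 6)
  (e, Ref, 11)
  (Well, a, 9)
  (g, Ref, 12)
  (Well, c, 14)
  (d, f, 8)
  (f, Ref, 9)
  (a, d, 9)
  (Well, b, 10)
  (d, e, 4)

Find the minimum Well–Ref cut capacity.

Augment Well→a→d→e→Ref: bottleneck 4, flow now 4.
Augment Well→a→d→f→Ref: bottleneck 5, flow now 9.
Augment Well→b→d→f→Ref: bottleneck 3, flow now 12.
Augment Well→b→d→g→Ref: bottleneck 5, flow now 17.
Augment Well→c→d→g→Ref: bottleneck 6, flow now 23.
No augmenting path remains; maximum flow = 23.
By max-flow min-cut, the minimum cut capacity equals the max flow.
In the residual graph, reachable from Well: {Well, b, c}.
Min-cut edges: Well→a (9), b→d (8), c→d (6); capacity 9 + 8 + 6 = 23.

23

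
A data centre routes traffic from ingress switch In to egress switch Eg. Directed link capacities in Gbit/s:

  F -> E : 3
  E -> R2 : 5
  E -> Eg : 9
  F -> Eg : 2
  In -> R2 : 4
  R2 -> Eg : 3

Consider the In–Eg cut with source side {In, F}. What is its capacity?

Edges leaving {In, F}: In→R2 (4), F→E (3), F→Eg (2).
Cut capacity = 4 + 3 + 2 = 9.

9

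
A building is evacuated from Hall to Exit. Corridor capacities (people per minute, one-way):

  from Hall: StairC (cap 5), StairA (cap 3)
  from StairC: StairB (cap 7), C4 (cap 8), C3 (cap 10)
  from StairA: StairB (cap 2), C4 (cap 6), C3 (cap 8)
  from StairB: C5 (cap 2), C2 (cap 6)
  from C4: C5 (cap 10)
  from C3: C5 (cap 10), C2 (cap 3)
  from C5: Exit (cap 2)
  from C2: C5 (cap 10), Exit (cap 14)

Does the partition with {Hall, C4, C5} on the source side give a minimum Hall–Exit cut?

No — its capacity is 10, but the minimum cut has capacity 8.

Given cut capacity: 5 + 3 + 2 = 10.
Augment Hall→StairC→StairB→C5→Exit: bottleneck 2, flow now 2.
Augment Hall→StairC→StairB→C2→Exit: bottleneck 3, flow now 5.
Augment Hall→StairA→StairB→C2→Exit: bottleneck 2, flow now 7.
Augment Hall→StairA→C3→C2→Exit: bottleneck 1, flow now 8.
No augmenting path remains; maximum flow = 8.
In the residual graph, reachable from Hall: {Hall}.
Min-cut edges: Hall→StairC (5), Hall→StairA (3); capacity 5 + 3 = 8.
Cut capacity 10 exceeds the max flow 8, so it is not minimum.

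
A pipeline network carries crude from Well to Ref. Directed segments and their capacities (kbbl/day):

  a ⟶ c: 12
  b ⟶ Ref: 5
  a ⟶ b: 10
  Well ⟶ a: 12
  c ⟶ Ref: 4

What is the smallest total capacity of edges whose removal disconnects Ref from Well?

Augment Well→a→b→Ref: bottleneck 5, flow now 5.
Augment Well→a→c→Ref: bottleneck 4, flow now 9.
No augmenting path remains; maximum flow = 9.
By max-flow min-cut, the minimum cut capacity equals the max flow.
In the residual graph, reachable from Well: {Well, a, b, c}.
Min-cut edges: b→Ref (5), c→Ref (4); capacity 5 + 4 = 9.

9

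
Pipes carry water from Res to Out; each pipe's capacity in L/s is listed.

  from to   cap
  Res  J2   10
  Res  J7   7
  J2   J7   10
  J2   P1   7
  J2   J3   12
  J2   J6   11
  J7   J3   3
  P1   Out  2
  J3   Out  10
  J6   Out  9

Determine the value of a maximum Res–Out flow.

13

Augment Res→J2→P1→Out: bottleneck 2, flow now 2.
Augment Res→J2→J3→Out: bottleneck 8, flow now 10.
Augment Res→J7→J3→Out: bottleneck 2, flow now 12.
Augment Res→J7→J3→J2→J6→Out: bottleneck 1, flow now 13. (uses reverse residual edge)
No augmenting path remains; maximum flow = 13.
In the residual graph, reachable from Res: {Res, J7}.
Min-cut edges: Res→J2 (10), J7→J3 (3); capacity 10 + 3 = 13.
This cut is saturated, so no flow can exceed 13.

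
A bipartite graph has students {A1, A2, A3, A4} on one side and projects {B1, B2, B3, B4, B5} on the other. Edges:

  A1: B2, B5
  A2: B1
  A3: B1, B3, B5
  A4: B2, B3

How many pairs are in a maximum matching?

Unit-capacity flow: source→left, listed edges, right→sink; max matching = max flow.
Augmenting path A1→B2 (+1); matched 1.
Augmenting path A2→B1 (+1); matched 2.
Augmenting path A3→B3 (+1); matched 3.
Augmenting path A4→B2→A1→B5 (+1); matched 4.
No augmenting path remains; maximum matching = 4.
König certificate: {A1, A2, A3, A4} is a vertex cover of size 4 (every listed pair touches it), so no matching can be larger.

4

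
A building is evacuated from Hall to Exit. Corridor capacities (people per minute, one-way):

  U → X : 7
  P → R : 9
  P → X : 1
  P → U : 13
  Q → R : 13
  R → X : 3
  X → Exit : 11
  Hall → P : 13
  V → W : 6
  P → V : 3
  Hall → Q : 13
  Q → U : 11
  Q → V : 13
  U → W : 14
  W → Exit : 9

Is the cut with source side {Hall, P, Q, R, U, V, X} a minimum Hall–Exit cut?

Given cut capacity: 14 + 6 + 11 = 31.
Augment Hall→P→X→Exit: bottleneck 1, flow now 1.
Augment Hall→P→R→X→Exit: bottleneck 3, flow now 4.
Augment Hall→P→U→W→Exit: bottleneck 9, flow now 13.
Augment Hall→Q→U→X→Exit: bottleneck 7, flow now 20.
No augmenting path remains; maximum flow = 20.
In the residual graph, reachable from Hall: {Hall, P, Q, R, U, V, W}.
Min-cut edges: P→X (1), R→X (3), U→X (7), W→Exit (9); capacity 1 + 3 + 7 + 9 = 20.
Cut capacity 31 exceeds the max flow 20, so it is not minimum.

No — its capacity is 31, but the minimum cut has capacity 20.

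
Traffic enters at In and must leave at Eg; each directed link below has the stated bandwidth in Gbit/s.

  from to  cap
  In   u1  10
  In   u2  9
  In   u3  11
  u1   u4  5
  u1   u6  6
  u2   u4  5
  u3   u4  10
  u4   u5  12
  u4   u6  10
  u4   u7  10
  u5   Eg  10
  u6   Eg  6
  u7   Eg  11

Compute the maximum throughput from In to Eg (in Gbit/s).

25

Augment In→u1→u6→Eg: bottleneck 6, flow now 6.
Augment In→u1→u4→u5→Eg: bottleneck 4, flow now 10.
Augment In→u2→u4→u5→Eg: bottleneck 5, flow now 15.
Augment In→u3→u4→u5→Eg: bottleneck 1, flow now 16.
Augment In→u3→u4→u7→Eg: bottleneck 9, flow now 25.
No augmenting path remains; maximum flow = 25.
In the residual graph, reachable from In: {In, u2, u3}.
Min-cut edges: In→u1 (10), u2→u4 (5), u3→u4 (10); capacity 10 + 5 + 10 = 25.
This cut is saturated, so no flow can exceed 25.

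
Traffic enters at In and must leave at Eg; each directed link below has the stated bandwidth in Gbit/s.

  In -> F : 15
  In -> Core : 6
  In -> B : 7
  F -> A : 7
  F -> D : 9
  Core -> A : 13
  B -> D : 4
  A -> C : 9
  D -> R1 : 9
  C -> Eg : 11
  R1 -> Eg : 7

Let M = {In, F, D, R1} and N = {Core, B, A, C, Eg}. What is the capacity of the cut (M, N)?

Edges leaving {In, F, D, R1}: In→Core (6), In→B (7), F→A (7), R1→Eg (7).
Cut capacity = 6 + 7 + 7 + 7 = 27.

27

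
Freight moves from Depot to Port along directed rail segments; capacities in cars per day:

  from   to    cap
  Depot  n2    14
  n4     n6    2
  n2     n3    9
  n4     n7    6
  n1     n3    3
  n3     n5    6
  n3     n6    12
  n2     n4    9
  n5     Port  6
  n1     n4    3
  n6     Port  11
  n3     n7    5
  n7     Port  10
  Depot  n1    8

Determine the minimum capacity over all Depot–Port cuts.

Augment Depot→n1→n3→n5→Port: bottleneck 3, flow now 3.
Augment Depot→n1→n4→n6→Port: bottleneck 2, flow now 5.
Augment Depot→n1→n4→n7→Port: bottleneck 1, flow now 6.
Augment Depot→n2→n3→n5→Port: bottleneck 3, flow now 9.
Augment Depot→n2→n3→n6→Port: bottleneck 6, flow now 15.
Augment Depot→n2→n4→n7→Port: bottleneck 5, flow now 20.
No augmenting path remains; maximum flow = 20.
By max-flow min-cut, the minimum cut capacity equals the max flow.
In the residual graph, reachable from Depot: {Depot, n1}.
Min-cut edges: Depot→n2 (14), n1→n3 (3), n1→n4 (3); capacity 14 + 3 + 3 = 20.

20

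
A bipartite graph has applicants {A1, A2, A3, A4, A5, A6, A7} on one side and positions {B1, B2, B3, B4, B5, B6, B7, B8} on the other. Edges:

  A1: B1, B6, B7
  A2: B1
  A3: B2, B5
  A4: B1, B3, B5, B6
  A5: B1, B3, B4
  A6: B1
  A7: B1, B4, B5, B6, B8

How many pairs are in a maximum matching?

6

Unit-capacity flow: source→left, listed edges, right→sink; max matching = max flow.
Augmenting path A1→B1 (+1); matched 1.
Augmenting path A3→B2 (+1); matched 2.
Augmenting path A4→B3 (+1); matched 3.
Augmenting path A5→B4 (+1); matched 4.
Augmenting path A7→B5 (+1); matched 5.
Augmenting path A2→B1→A1→B6 (+1); matched 6.
No augmenting path remains; maximum matching = 6.
König certificate: {A1, A3, A4, A5, A7, B1} is a vertex cover of size 6 (every listed pair touches it), so no matching can be larger.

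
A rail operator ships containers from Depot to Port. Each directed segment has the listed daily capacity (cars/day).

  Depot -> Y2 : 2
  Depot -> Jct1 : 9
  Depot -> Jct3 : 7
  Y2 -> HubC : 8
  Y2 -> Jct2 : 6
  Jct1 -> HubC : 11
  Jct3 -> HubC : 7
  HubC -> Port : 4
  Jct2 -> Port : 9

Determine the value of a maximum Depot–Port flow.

Augment Depot→Y2→HubC→Port: bottleneck 2, flow now 2.
Augment Depot→Jct1→HubC→Port: bottleneck 2, flow now 4.
Augment Depot→Jct1→HubC→Y2→Jct2→Port: bottleneck 2, flow now 6. (uses reverse residual edge)
No augmenting path remains; maximum flow = 6.
In the residual graph, reachable from Depot: {Depot, Jct1, Jct3, HubC}.
Min-cut edges: Depot→Y2 (2), HubC→Port (4); capacity 2 + 4 = 6.
This cut is saturated, so no flow can exceed 6.

6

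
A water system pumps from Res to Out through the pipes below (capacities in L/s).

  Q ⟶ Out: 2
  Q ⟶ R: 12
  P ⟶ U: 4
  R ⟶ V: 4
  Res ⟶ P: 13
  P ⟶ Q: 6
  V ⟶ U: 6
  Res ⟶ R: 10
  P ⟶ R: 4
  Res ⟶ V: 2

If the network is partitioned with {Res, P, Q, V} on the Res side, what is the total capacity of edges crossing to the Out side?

Edges leaving {Res, P, Q, V}: Res→R (10), P→R (4), P→U (4), Q→R (12), Q→Out (2), V→U (6).
Cut capacity = 10 + 4 + 4 + 12 + 2 + 6 = 38.

38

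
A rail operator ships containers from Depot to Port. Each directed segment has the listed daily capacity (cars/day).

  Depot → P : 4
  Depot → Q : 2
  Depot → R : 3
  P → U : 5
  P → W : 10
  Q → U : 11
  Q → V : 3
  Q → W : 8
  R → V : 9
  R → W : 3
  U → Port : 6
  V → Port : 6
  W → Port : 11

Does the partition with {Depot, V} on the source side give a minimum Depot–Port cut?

No — its capacity is 15, but the minimum cut has capacity 9.

Given cut capacity: 4 + 2 + 3 + 6 = 15.
Augment Depot→P→U→Port: bottleneck 4, flow now 4.
Augment Depot→Q→U→Port: bottleneck 2, flow now 6.
Augment Depot→R→V→Port: bottleneck 3, flow now 9.
No augmenting path remains; maximum flow = 9.
In the residual graph, reachable from Depot: {Depot}.
Min-cut edges: Depot→P (4), Depot→Q (2), Depot→R (3); capacity 4 + 2 + 3 = 9.
Cut capacity 15 exceeds the max flow 9, so it is not minimum.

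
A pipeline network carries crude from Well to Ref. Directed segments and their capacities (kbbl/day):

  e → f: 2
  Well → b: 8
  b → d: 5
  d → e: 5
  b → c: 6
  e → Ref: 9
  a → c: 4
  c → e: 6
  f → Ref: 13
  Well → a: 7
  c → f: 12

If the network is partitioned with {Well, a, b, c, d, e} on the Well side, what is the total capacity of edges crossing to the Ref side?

Edges leaving {Well, a, b, c, d, e}: c→f (12), e→f (2), e→Ref (9).
Cut capacity = 12 + 2 + 9 = 23.

23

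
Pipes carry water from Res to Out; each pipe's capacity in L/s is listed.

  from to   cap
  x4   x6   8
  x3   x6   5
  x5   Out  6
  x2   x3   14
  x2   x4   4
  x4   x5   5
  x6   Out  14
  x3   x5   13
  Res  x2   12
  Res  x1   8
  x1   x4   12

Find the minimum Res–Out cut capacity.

Augment Res→x1→x4→x5→Out: bottleneck 5, flow now 5.
Augment Res→x1→x4→x6→Out: bottleneck 3, flow now 8.
Augment Res→x2→x3→x5→Out: bottleneck 1, flow now 9.
Augment Res→x2→x3→x6→Out: bottleneck 5, flow now 14.
Augment Res→x2→x4→x6→Out: bottleneck 4, flow now 18.
Augment Res→x2→x3→x5→x4→x6→Out: bottleneck 1, flow now 19. (uses reverse residual edge)
No augmenting path remains; maximum flow = 19.
By max-flow min-cut, the minimum cut capacity equals the max flow.
In the residual graph, reachable from Res: {Res, x1, x2, x3, x4, x5}.
Min-cut edges: x3→x6 (5), x4→x6 (8), x5→Out (6); capacity 5 + 8 + 6 = 19.

19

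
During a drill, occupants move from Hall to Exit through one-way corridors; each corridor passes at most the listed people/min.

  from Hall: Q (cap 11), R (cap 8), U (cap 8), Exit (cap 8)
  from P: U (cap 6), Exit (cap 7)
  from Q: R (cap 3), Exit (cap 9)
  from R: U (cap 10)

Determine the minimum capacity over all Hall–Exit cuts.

Augment Hall→Exit: bottleneck 8, flow now 8.
Augment Hall→Q→Exit: bottleneck 9, flow now 17.
No augmenting path remains; maximum flow = 17.
By max-flow min-cut, the minimum cut capacity equals the max flow.
In the residual graph, reachable from Hall: {Hall, Q, R, U}.
Min-cut edges: Hall→Exit (8), Q→Exit (9); capacity 8 + 9 = 17.

17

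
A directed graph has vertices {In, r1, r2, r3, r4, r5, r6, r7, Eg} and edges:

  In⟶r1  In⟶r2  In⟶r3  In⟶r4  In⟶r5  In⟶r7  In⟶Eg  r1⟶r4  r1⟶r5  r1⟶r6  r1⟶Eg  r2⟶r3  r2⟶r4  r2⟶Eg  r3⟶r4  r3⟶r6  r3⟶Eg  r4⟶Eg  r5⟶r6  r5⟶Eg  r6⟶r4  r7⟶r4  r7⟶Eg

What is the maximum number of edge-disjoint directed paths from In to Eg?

7

Assign every edge capacity 1; by Menger, the answer equals the max flow.
Path In→Eg (+1); total 1.
Path In→r1→Eg (+1); total 2.
Path In→r2→Eg (+1); total 3.
Path In→r3→Eg (+1); total 4.
Path In→r4→Eg (+1); total 5.
Path In→r5→Eg (+1); total 6.
Path In→r7→Eg (+1); total 7.
No residual In→Eg path; max flow = 7.
Certifying cut of size 7: {In→Eg, In→r1, In→r2, In→r3, In→r4, In→r5, In→r7}.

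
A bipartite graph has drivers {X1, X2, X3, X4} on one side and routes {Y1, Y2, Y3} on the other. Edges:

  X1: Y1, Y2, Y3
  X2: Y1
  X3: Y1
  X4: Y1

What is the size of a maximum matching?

2

Unit-capacity flow: source→left, listed edges, right→sink; max matching = max flow.
Augmenting path X1→Y1 (+1); matched 1.
Augmenting path X2→Y1→X1→Y2 (+1); matched 2.
No augmenting path remains; maximum matching = 2.
König certificate: {X1, Y1} is a vertex cover of size 2 (every listed pair touches it), so no matching can be larger.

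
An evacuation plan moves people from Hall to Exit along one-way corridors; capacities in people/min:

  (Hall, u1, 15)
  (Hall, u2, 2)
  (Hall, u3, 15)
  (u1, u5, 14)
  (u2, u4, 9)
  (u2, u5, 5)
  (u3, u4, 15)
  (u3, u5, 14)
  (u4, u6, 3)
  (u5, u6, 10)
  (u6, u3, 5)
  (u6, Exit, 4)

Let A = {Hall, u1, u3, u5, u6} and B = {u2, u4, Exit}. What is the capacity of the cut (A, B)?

21

Edges leaving {Hall, u1, u3, u5, u6}: Hall→u2 (2), u3→u4 (15), u6→Exit (4).
Cut capacity = 2 + 15 + 4 = 21.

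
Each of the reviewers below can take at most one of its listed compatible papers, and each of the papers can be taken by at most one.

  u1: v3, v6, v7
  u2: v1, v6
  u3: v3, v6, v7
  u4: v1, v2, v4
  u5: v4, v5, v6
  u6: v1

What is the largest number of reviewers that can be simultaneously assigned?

6

Unit-capacity flow: source→left, listed edges, right→sink; max matching = max flow.
Augmenting path u1→v3 (+1); matched 1.
Augmenting path u2→v1 (+1); matched 2.
Augmenting path u3→v6 (+1); matched 3.
Augmenting path u4→v2 (+1); matched 4.
Augmenting path u5→v4 (+1); matched 5.
Augmenting path u6→v1→u2→v6→u3→v7 (+1); matched 6.
No augmenting path remains; maximum matching = 6.
König certificate: {u1, u2, u3, u4, u5, u6} is a vertex cover of size 6 (every listed pair touches it), so no matching can be larger.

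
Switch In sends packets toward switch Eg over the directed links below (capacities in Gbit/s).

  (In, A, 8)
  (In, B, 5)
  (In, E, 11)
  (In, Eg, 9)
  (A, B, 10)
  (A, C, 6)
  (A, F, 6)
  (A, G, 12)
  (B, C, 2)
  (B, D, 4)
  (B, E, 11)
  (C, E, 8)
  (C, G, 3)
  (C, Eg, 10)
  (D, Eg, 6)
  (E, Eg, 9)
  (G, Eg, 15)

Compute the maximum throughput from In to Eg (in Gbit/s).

31

Augment In→Eg: bottleneck 9, flow now 9.
Augment In→E→Eg: bottleneck 9, flow now 18.
Augment In→A→C→Eg: bottleneck 6, flow now 24.
Augment In→A→G→Eg: bottleneck 2, flow now 26.
Augment In→B→C→Eg: bottleneck 2, flow now 28.
Augment In→B→D→Eg: bottleneck 3, flow now 31.
No augmenting path remains; maximum flow = 31.
In the residual graph, reachable from In: {In, E}.
Min-cut edges: In→A (8), In→B (5), In→Eg (9), E→Eg (9); capacity 8 + 5 + 9 + 9 = 31.
This cut is saturated, so no flow can exceed 31.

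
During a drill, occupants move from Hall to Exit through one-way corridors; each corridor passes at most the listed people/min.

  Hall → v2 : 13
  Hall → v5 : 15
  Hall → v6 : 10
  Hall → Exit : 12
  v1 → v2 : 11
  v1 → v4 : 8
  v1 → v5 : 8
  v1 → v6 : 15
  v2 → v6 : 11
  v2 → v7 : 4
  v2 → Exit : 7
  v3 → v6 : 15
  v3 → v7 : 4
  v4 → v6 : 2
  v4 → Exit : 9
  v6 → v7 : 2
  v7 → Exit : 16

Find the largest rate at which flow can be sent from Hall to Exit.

Augment Hall→Exit: bottleneck 12, flow now 12.
Augment Hall→v2→Exit: bottleneck 7, flow now 19.
Augment Hall→v2→v7→Exit: bottleneck 4, flow now 23.
Augment Hall→v6→v7→Exit: bottleneck 2, flow now 25.
No augmenting path remains; maximum flow = 25.
In the residual graph, reachable from Hall: {Hall, v2, v5, v6}.
Min-cut edges: Hall→Exit (12), v2→v7 (4), v2→Exit (7), v6→v7 (2); capacity 12 + 4 + 7 + 2 = 25.
This cut is saturated, so no flow can exceed 25.

25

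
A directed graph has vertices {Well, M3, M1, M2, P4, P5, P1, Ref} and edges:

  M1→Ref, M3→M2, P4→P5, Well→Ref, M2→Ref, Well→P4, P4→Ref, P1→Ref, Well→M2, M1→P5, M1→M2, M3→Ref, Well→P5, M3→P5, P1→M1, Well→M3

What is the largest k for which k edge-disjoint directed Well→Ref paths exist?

Assign every edge capacity 1; by Menger, the answer equals the max flow.
Path Well→Ref (+1); total 1.
Path Well→M3→Ref (+1); total 2.
Path Well→M2→Ref (+1); total 3.
Path Well→P4→Ref (+1); total 4.
No residual Well→Ref path; max flow = 4.
Certifying cut of size 4: {Well→M2, Well→M3, Well→P4, Well→Ref}.

4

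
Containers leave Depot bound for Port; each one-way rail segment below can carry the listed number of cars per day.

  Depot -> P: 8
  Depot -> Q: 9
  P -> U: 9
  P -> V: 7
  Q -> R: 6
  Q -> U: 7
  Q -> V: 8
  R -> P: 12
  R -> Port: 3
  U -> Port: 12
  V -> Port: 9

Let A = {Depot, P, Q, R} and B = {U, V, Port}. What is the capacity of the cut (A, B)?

Edges leaving {Depot, P, Q, R}: P→U (9), P→V (7), Q→U (7), Q→V (8), R→Port (3).
Cut capacity = 9 + 7 + 7 + 8 + 3 = 34.

34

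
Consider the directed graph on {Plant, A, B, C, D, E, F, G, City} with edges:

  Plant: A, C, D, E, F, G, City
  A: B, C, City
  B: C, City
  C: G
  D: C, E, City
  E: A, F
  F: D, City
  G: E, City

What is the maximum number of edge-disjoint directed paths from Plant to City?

6

Assign every edge capacity 1; by Menger, the answer equals the max flow.
Path Plant→City (+1); total 1.
Path Plant→A→City (+1); total 2.
Path Plant→D→City (+1); total 3.
Path Plant→F→City (+1); total 4.
Path Plant→G→City (+1); total 5.
Path Plant→E→A→B→City (+1); total 6.
No residual Plant→City path; max flow = 6.
Certifying cut of size 6: {D→City, E→A, F→City, G→City, Plant→A, Plant→City}.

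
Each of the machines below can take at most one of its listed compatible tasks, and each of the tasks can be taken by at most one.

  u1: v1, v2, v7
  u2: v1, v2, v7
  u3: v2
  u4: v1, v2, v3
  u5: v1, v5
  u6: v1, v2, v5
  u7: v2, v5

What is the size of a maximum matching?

Unit-capacity flow: source→left, listed edges, right→sink; max matching = max flow.
Augmenting path u1→v1 (+1); matched 1.
Augmenting path u2→v2 (+1); matched 2.
Augmenting path u4→v3 (+1); matched 3.
Augmenting path u5→v5 (+1); matched 4.
Augmenting path u3→v2→u2→v7 (+1); matched 5.
No augmenting path remains; maximum matching = 5.
König certificate: {u4, v1, v2, v5, v7} is a vertex cover of size 5 (every listed pair touches it), so no matching can be larger.

5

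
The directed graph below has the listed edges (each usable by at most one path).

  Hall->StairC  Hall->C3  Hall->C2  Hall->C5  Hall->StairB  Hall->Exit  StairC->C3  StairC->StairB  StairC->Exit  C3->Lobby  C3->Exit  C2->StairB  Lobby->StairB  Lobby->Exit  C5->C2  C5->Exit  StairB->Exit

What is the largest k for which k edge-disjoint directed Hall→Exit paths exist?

Assign every edge capacity 1; by Menger, the answer equals the max flow.
Path Hall→Exit (+1); total 1.
Path Hall→StairC→Exit (+1); total 2.
Path Hall→C3→Exit (+1); total 3.
Path Hall→C5→Exit (+1); total 4.
Path Hall→StairB→Exit (+1); total 5.
No residual Hall→Exit path; max flow = 5.
Certifying cut of size 5: {Hall→C3, Hall→C5, Hall→Exit, Hall→StairC, StairB→Exit}.

5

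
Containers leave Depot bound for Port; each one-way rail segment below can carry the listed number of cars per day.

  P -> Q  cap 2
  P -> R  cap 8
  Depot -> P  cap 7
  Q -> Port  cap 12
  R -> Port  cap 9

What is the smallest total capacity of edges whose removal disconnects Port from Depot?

7

Augment Depot→P→Q→Port: bottleneck 2, flow now 2.
Augment Depot→P→R→Port: bottleneck 5, flow now 7.
No augmenting path remains; maximum flow = 7.
By max-flow min-cut, the minimum cut capacity equals the max flow.
In the residual graph, reachable from Depot: {Depot}.
Min-cut edges: Depot→P (7); capacity 7 = 7.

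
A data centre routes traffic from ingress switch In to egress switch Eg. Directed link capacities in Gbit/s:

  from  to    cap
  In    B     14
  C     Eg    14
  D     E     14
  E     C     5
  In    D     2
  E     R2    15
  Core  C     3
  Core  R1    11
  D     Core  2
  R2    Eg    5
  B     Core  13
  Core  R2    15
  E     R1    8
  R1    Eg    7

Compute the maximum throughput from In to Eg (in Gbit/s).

Augment In→B→Core→R1→Eg: bottleneck 7, flow now 7.
Augment In→B→Core→R2→Eg: bottleneck 5, flow now 12.
Augment In→B→Core→C→Eg: bottleneck 1, flow now 13.
Augment In→D→Core→C→Eg: bottleneck 2, flow now 15.
No augmenting path remains; maximum flow = 15.
In the residual graph, reachable from In: {In, B}.
Min-cut edges: In→D (2), B→Core (13); capacity 2 + 13 = 15.
This cut is saturated, so no flow can exceed 15.

15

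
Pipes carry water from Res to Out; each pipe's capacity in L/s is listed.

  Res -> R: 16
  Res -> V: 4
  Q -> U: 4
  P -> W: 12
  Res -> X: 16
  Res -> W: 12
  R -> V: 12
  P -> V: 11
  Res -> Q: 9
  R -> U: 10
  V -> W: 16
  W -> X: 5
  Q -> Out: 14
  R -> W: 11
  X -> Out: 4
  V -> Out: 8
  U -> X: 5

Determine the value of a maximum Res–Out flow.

Augment Res→Q→Out: bottleneck 9, flow now 9.
Augment Res→V→Out: bottleneck 4, flow now 13.
Augment Res→X→Out: bottleneck 4, flow now 17.
Augment Res→R→V→Out: bottleneck 4, flow now 21.
No augmenting path remains; maximum flow = 21.
In the residual graph, reachable from Res: {Res, R, U, V, W, X}.
Min-cut edges: Res→Q (9), V→Out (8), X→Out (4); capacity 9 + 8 + 4 = 21.
This cut is saturated, so no flow can exceed 21.

21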